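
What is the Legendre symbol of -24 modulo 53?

(-24/53)
  = (29/53)    [-24 ≡ 29 mod 53]
  = (53/29)    [QR: 29 ≡ 1 mod 4, sign kept]
  = (24/29)    [53 ≡ 24 mod 29]
  = -(3/29)    [29 ≡ 5 mod 8 ⇒ (2/29)^3 = -1]
  = -(29/3)    [QR: 29 ≡ 1 mod 4, sign kept]
  = -(2/3)    [29 ≡ 2 mod 3]
  = (1/3)    [3 ≡ 3 mod 8 ⇒ (2/3) = -1]
  = 1    [(1/3) = 1]

1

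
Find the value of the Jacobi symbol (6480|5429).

(6480|5429)
  = (1051|5429)    [6480 ≡ 1051 mod 5429]
  = (5429|1051)    [QR: 5429 ≡ 1 mod 4, sign kept]
  = (174|1051)    [5429 ≡ 174 mod 1051]
  = -(87|1051)    [1051 ≡ 3 mod 8 ⇒ (2|1051) = -1]
  = (1051|87)    [QR: both ≡ 3 mod 4, sign flips]
  = (7|87)    [1051 ≡ 7 mod 87]
  = -(87|7)    [QR: both ≡ 3 mod 4, sign flips]
  = -(3|7)    [87 ≡ 3 mod 7]
  = (7|3)    [QR: both ≡ 3 mod 4, sign flips]
  = (1|3)    [7 ≡ 1 mod 3]
  = 1    [(1|3) = 1]

1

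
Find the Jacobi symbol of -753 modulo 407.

1

Reduce the numerator: -753 ≡ 61 (mod 407), so (-753 / 407) = (61 / 407).
61 ≡ 1 (mod 4), so quadratic reciprocity gives (61 / 407) = (407 / 61). Reduce: 407 ≡ 41 (mod 61). Now have (41 / 61).
41 ≡ 1 (mod 4), so quadratic reciprocity gives (41 / 61) = (61 / 41). Reduce: 61 ≡ 20 (mod 41). Now have (20 / 41).
Factor out 2: 20 = 2^2·5. Since 41 ≡ 1 (mod 8), (2 / 41) = +1, and (2 / 41)^2 = +1. Now have (5 / 41).
5 ≡ 1 (mod 4), so quadratic reciprocity gives (5 / 41) = (41 / 5). Reduce: 41 ≡ 1 (mod 5). Now have (1 / 5).
(1 / 5) = 1. Collecting the sign factors: 1.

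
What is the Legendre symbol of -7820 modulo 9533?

(-7820/9533)
  = (1713/9533)    [-7820 ≡ 1713 mod 9533]
  = (9533/1713)    [QR: 1713 ≡ 1 mod 4, sign kept]
  = (968/1713)    [9533 ≡ 968 mod 1713]
  = (121/1713)    [1713 ≡ 1 mod 8 ⇒ (2/1713)^3 = +1]
  = (1713/121)    [QR: 121 ≡ 1 mod 4, sign kept]
  = (19/121)    [1713 ≡ 19 mod 121]
  = (121/19)    [QR: 121 ≡ 1 mod 4, sign kept]
  = (7/19)    [121 ≡ 7 mod 19]
  = -(19/7)    [QR: both ≡ 3 mod 4, sign flips]
  = -(5/7)    [19 ≡ 5 mod 7]
  = -(7/5)    [QR: 5 ≡ 1 mod 4, sign kept]
  = -(2/5)    [7 ≡ 2 mod 5]
  = (1/5)    [5 ≡ 5 mod 8 ⇒ (2/5) = -1]
  = 1    [(1/5) = 1]

1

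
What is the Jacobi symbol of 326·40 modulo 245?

By multiplicativity, (326·40/245) = (326/245)·(40/245).
First factor (326/245):
Reduce the numerator: 326 ≡ 81 (mod 245), so (326/245) = (81/245).
81 ≡ 1 (mod 4), so quadratic reciprocity gives (81/245) = (245/81). Reduce: 245 ≡ 2 (mod 81). Now have (2/81).
Factor out 2: 2 = 2. Since 81 ≡ 1 (mod 8), (2/81) = +1. Now have (1/81).
(1/81) = 1. Collecting the sign factors: 1.
Second factor (40/245):
Factor out 2: 40 = 2^3·5. Since 245 ≡ 5 (mod 8), (2/245) = -1, and (2/245)^3 = -1. Now have -(5/245).
5 ≡ 1 (mod 4), so quadratic reciprocity gives (5/245) = (245/5). Reduce: 245 ≡ 0 (mod 5). Now have -(0/5).
The numerator is now 0 with denominator 5 > 1: the symbol is 0.
Product: (1)·(0) = 0.

0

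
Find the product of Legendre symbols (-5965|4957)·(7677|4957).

-1

By multiplicativity, (-5965·7677|4957) = (-5965|4957)·(7677|4957).
First factor (-5965|4957):
(-5965|4957)
  = (3949|4957)    [-5965 ≡ 3949 mod 4957]
  = (4957|3949)    [QR: 3949 ≡ 1 mod 4, sign kept]
  = (1008|3949)    [4957 ≡ 1008 mod 3949]
  = (63|3949)    [3949 ≡ 5 mod 8 ⇒ (2|3949)^4 = +1]
  = (3949|63)    [QR: 3949 ≡ 1 mod 4, sign kept]
  = (43|63)    [3949 ≡ 43 mod 63]
  = -(63|43)    [QR: both ≡ 3 mod 4, sign flips]
  = -(20|43)    [63 ≡ 20 mod 43]
  = -(5|43)    [43 ≡ 3 mod 8 ⇒ (2|43)^2 = +1]
  = -(43|5)    [QR: 5 ≡ 1 mod 4, sign kept]
  = -(3|5)    [43 ≡ 3 mod 5]
  = -(5|3)    [QR: 5 ≡ 1 mod 4, sign kept]
  = -(2|3)    [5 ≡ 2 mod 3]
  = (1|3)    [3 ≡ 3 mod 8 ⇒ (2|3) = -1]
  = 1    [(1|3) = 1]
Second factor (7677|4957):
(7677|4957)
  = (2720|4957)    [7677 ≡ 2720 mod 4957]
  = -(85|4957)    [4957 ≡ 5 mod 8 ⇒ (2|4957)^5 = -1]
  = -(4957|85)    [QR: 85 ≡ 1 mod 4, sign kept]
  = -(27|85)    [4957 ≡ 27 mod 85]
  = -(85|27)    [QR: 85 ≡ 1 mod 4, sign kept]
  = -(4|27)    [85 ≡ 4 mod 27]
  = -(1|27)    [27 ≡ 3 mod 8 ⇒ (2|27)^2 = +1]
  = -1    [(1|27) = 1]
Product: (1)·(-1) = -1.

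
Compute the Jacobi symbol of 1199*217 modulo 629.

1

By multiplicativity, (1199·217/629) = (1199/629)·(217/629).
First factor (1199/629):
(1199/629)
  = (570/629)    [1199 ≡ 570 mod 629]
  = -(285/629)    [629 ≡ 5 mod 8 ⇒ (2/629) = -1]
  = -(629/285)    [QR: 285 ≡ 1 mod 4, sign kept]
  = -(59/285)    [629 ≡ 59 mod 285]
  = -(285/59)    [QR: 285 ≡ 1 mod 4, sign kept]
  = -(49/59)    [285 ≡ 49 mod 59]
  = -(59/49)    [QR: 49 ≡ 1 mod 4, sign kept]
  = -(10/49)    [59 ≡ 10 mod 49]
  = -(5/49)    [49 ≡ 1 mod 8 ⇒ (2/49) = +1]
  = -(49/5)    [QR: 5 ≡ 1 mod 4, sign kept]
  = -(4/5)    [49 ≡ 4 mod 5]
  = -(1/5)    [5 ≡ 5 mod 8 ⇒ (2/5)^2 = +1]
  = -1    [(1/5) = 1]
Second factor (217/629):
(217/629)
  = (629/217)    [QR: 217 ≡ 1 mod 4, sign kept]
  = (195/217)    [629 ≡ 195 mod 217]
  = (217/195)    [QR: 217 ≡ 1 mod 4, sign kept]
  = (22/195)    [217 ≡ 22 mod 195]
  = -(11/195)    [195 ≡ 3 mod 8 ⇒ (2/195) = -1]
  = (195/11)    [QR: both ≡ 3 mod 4, sign flips]
  = (8/11)    [195 ≡ 8 mod 11]
  = -(1/11)    [11 ≡ 3 mod 8 ⇒ (2/11)^3 = -1]
  = -1    [(1/11) = 1]
Product: (-1)·(-1) = 1.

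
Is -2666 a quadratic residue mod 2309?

no

Reduce the numerator: -2666 ≡ 1952 (mod 2309), so (-2666|2309) = (1952|2309).
Factor out 2: 1952 = 2^5·61. Since 2309 ≡ 5 (mod 8), (2|2309) = -1, and (2|2309)^5 = -1. Now have -(61|2309).
61 ≡ 1 (mod 4), so quadratic reciprocity gives (61|2309) = (2309|61). Reduce: 2309 ≡ 52 (mod 61). Now have -(52|61).
Factor out 2: 52 = 2^2·13. Since 61 ≡ 5 (mod 8), (2|61) = -1, and (2|61)^2 = +1. Now have -(13|61).
13 ≡ 1 (mod 4), so quadratic reciprocity gives (13|61) = (61|13). Reduce: 61 ≡ 9 (mod 13). Now have -(9|13).
9 ≡ 1 (mod 4), so quadratic reciprocity gives (9|13) = (13|9). Reduce: 13 ≡ 4 (mod 9). Now have -(4|9).
Factor out 2: 4 = 2^2. Since 9 ≡ 1 (mod 8), (2|9) = +1, and (2|9)^2 = +1. Now have -(1|9).
(1|9) = 1. Collecting the sign factors: -1.
(-2666|2309) = -1, and 2309 is prime, so -2666 is not a quadratic residue mod 2309.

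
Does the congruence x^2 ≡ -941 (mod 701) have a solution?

(-941|701)
  = (461|701)    [-941 ≡ 461 mod 701]
  = (701|461)    [QR: 461 ≡ 1 mod 4, sign kept]
  = (240|461)    [701 ≡ 240 mod 461]
  = (15|461)    [461 ≡ 5 mod 8 ⇒ (2|461)^4 = +1]
  = (461|15)    [QR: 461 ≡ 1 mod 4, sign kept]
  = (11|15)    [461 ≡ 11 mod 15]
  = -(15|11)    [QR: both ≡ 3 mod 4, sign flips]
  = -(4|11)    [15 ≡ 4 mod 11]
  = -(1|11)    [11 ≡ 3 mod 8 ⇒ (2|11)^2 = +1]
  = -1    [(1|11) = 1]
The Legendre symbol is -1, so x^2 ≡ -941 (mod 701) has no solution.

no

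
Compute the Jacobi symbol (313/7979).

(313/7979)
  = (7979/313)    [QR: 313 ≡ 1 mod 4, sign kept]
  = (154/313)    [7979 ≡ 154 mod 313]
  = (77/313)    [313 ≡ 1 mod 8 ⇒ (2/313) = +1]
  = (313/77)    [QR: 77 ≡ 1 mod 4, sign kept]
  = (5/77)    [313 ≡ 5 mod 77]
  = (77/5)    [QR: 5 ≡ 1 mod 4, sign kept]
  = (2/5)    [77 ≡ 2 mod 5]
  = -(1/5)    [5 ≡ 5 mod 8 ⇒ (2/5) = -1]
  = -1    [(1/5) = 1]

-1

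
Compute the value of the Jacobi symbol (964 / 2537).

-1

Factor out 2: 964 = 2^2·241. Since 2537 ≡ 1 (mod 8), (2 / 2537) = +1, and (2 / 2537)^2 = +1. Now have (241 / 2537).
241 ≡ 1 (mod 4), so quadratic reciprocity gives (241 / 2537) = (2537 / 241). Reduce: 2537 ≡ 127 (mod 241). Now have (127 / 241).
241 ≡ 1 (mod 4), so quadratic reciprocity gives (127 / 241) = (241 / 127). Reduce: 241 ≡ 114 (mod 127). Now have (114 / 127).
Factor out 2: 114 = 2·57. Since 127 ≡ 7 (mod 8), (2 / 127) = +1. Now have (57 / 127).
57 ≡ 1 (mod 4), so quadratic reciprocity gives (57 / 127) = (127 / 57). Reduce: 127 ≡ 13 (mod 57). Now have (13 / 57).
13 ≡ 1 (mod 4), so quadratic reciprocity gives (13 / 57) = (57 / 13). Reduce: 57 ≡ 5 (mod 13). Now have (5 / 13).
5 ≡ 1 (mod 4), so quadratic reciprocity gives (5 / 13) = (13 / 5). Reduce: 13 ≡ 3 (mod 5). Now have (3 / 5).
5 ≡ 1 (mod 4), so quadratic reciprocity gives (3 / 5) = (5 / 3). Reduce: 5 ≡ 2 (mod 3). Now have (2 / 3).
Factor out 2: 2 = 2. Since 3 ≡ 3 (mod 8), (2 / 3) = -1. Now have -(1 / 3).
(1 / 3) = 1. Collecting the sign factors: -1.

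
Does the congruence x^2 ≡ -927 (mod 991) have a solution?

yes

(-927|991)
  = (64|991)    [-927 ≡ 64 mod 991]
  = (1|991)    [991 ≡ 7 mod 8 ⇒ (2|991)^6 = +1]
  = 1    [(1|991) = 1]
The Legendre symbol is 1, so x^2 ≡ -927 (mod 991) has solution.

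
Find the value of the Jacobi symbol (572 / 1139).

Factor out 2: 572 = 2^2·143. Since 1139 ≡ 3 (mod 8), (2 / 1139) = -1, and (2 / 1139)^2 = +1. Now have (143 / 1139).
Both 143 ≡ 3 and 1139 ≡ 3 (mod 4), so reciprocity gives (143 / 1139) = -(1139 / 143). Reduce: 1139 ≡ 138 (mod 143). Now have -(138 / 143).
Factor out 2: 138 = 2·69. Since 143 ≡ 7 (mod 8), (2 / 143) = +1. Now have -(69 / 143).
69 ≡ 1 (mod 4), so quadratic reciprocity gives (69 / 143) = (143 / 69). Reduce: 143 ≡ 5 (mod 69). Now have -(5 / 69).
5 ≡ 1 (mod 4), so quadratic reciprocity gives (5 / 69) = (69 / 5). Reduce: 69 ≡ 4 (mod 5). Now have -(4 / 5).
Factor out 2: 4 = 2^2. Since 5 ≡ 5 (mod 8), (2 / 5) = -1, and (2 / 5)^2 = +1. Now have -(1 / 5).
(1 / 5) = 1. Collecting the sign factors: -1.

-1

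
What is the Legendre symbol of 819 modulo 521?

-1

(819/521)
  = (298/521)    [819 ≡ 298 mod 521]
  = (149/521)    [521 ≡ 1 mod 8 ⇒ (2/521) = +1]
  = (521/149)    [QR: 149 ≡ 1 mod 4, sign kept]
  = (74/149)    [521 ≡ 74 mod 149]
  = -(37/149)    [149 ≡ 5 mod 8 ⇒ (2/149) = -1]
  = -(149/37)    [QR: 37 ≡ 1 mod 4, sign kept]
  = -(1/37)    [149 ≡ 1 mod 37]
  = -1    [(1/37) = 1]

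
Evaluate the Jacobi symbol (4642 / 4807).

0

Factor out 2: 4642 = 2·2321. Since 4807 ≡ 7 (mod 8), (2 / 4807) = +1. Now have (2321 / 4807).
2321 ≡ 1 (mod 4), so quadratic reciprocity gives (2321 / 4807) = (4807 / 2321). Reduce: 4807 ≡ 165 (mod 2321). Now have (165 / 2321).
165 ≡ 1 (mod 4), so quadratic reciprocity gives (165 / 2321) = (2321 / 165). Reduce: 2321 ≡ 11 (mod 165). Now have (11 / 165).
165 ≡ 1 (mod 4), so quadratic reciprocity gives (11 / 165) = (165 / 11). Reduce: 165 ≡ 0 (mod 11). Now have (0 / 11).
The numerator is now 0 with denominator 11 > 1: the symbol is 0.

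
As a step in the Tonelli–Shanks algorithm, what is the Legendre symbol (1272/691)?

-1

Reduce the numerator: 1272 ≡ 581 (mod 691), so (1272/691) = (581/691).
581 ≡ 1 (mod 4), so quadratic reciprocity gives (581/691) = (691/581). Reduce: 691 ≡ 110 (mod 581). Now have (110/581).
Factor out 2: 110 = 2·55. Since 581 ≡ 5 (mod 8), (2/581) = -1. Now have -(55/581).
581 ≡ 1 (mod 4), so quadratic reciprocity gives (55/581) = (581/55). Reduce: 581 ≡ 31 (mod 55). Now have -(31/55).
Both 31 ≡ 3 and 55 ≡ 3 (mod 4), so reciprocity gives (31/55) = -(55/31). Reduce: 55 ≡ 24 (mod 31). Now have (24/31).
Factor out 2: 24 = 2^3·3. Since 31 ≡ 7 (mod 8), (2/31) = +1, and (2/31)^3 = +1. Now have (3/31).
Both 3 ≡ 3 and 31 ≡ 3 (mod 4), so reciprocity gives (3/31) = -(31/3). Reduce: 31 ≡ 1 (mod 3). Now have -(1/3).
(1/3) = 1. Collecting the sign factors: -1.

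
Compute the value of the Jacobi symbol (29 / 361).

29 ≡ 1 (mod 4), so quadratic reciprocity gives (29 / 361) = (361 / 29). Reduce: 361 ≡ 13 (mod 29). Now have (13 / 29).
13 ≡ 1 (mod 4), so quadratic reciprocity gives (13 / 29) = (29 / 13). Reduce: 29 ≡ 3 (mod 13). Now have (3 / 13).
13 ≡ 1 (mod 4), so quadratic reciprocity gives (3 / 13) = (13 / 3). Reduce: 13 ≡ 1 (mod 3). Now have (1 / 3).
(1 / 3) = 1. Collecting the sign factors: 1.

1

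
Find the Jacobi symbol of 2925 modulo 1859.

0

(2925/1859)
  = (1066/1859)    [2925 ≡ 1066 mod 1859]
  = -(533/1859)    [1859 ≡ 3 mod 8 ⇒ (2/1859) = -1]
  = -(1859/533)    [QR: 533 ≡ 1 mod 4, sign kept]
  = -(260/533)    [1859 ≡ 260 mod 533]
  = -(65/533)    [533 ≡ 5 mod 8 ⇒ (2/533)^2 = +1]
  = -(533/65)    [QR: 65 ≡ 1 mod 4, sign kept]
  = -(13/65)    [533 ≡ 13 mod 65]
  = -(65/13)    [QR: 13 ≡ 1 mod 4, sign kept]
  = -(0/13)    [65 ≡ 0 mod 13]
  = 0    [numerator 0, gcd > 1]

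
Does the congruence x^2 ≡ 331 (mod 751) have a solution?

no

(331/751)
  = -(751/331)    [QR: both ≡ 3 mod 4, sign flips]
  = -(89/331)    [751 ≡ 89 mod 331]
  = -(331/89)    [QR: 89 ≡ 1 mod 4, sign kept]
  = -(64/89)    [331 ≡ 64 mod 89]
  = -(1/89)    [89 ≡ 1 mod 8 ⇒ (2/89)^6 = +1]
  = -1    [(1/89) = 1]
The Legendre symbol is -1, so x^2 ≡ 331 (mod 751) has no solution.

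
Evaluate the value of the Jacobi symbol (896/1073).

(896/1073)
  = (7/1073)    [1073 ≡ 1 mod 8 ⇒ (2/1073)^7 = +1]
  = (1073/7)    [QR: 1073 ≡ 1 mod 4, sign kept]
  = (2/7)    [1073 ≡ 2 mod 7]
  = (1/7)    [7 ≡ 7 mod 8 ⇒ (2/7) = +1]
  = 1    [(1/7) = 1]

1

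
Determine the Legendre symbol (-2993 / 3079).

1

Reduce the numerator: -2993 ≡ 86 (mod 3079), so (-2993 / 3079) = (86 / 3079).
Factor out 2: 86 = 2·43. Since 3079 ≡ 7 (mod 8), (2 / 3079) = +1. Now have (43 / 3079).
Both 43 ≡ 3 and 3079 ≡ 3 (mod 4), so reciprocity gives (43 / 3079) = -(3079 / 43). Reduce: 3079 ≡ 26 (mod 43). Now have -(26 / 43).
Factor out 2: 26 = 2·13. Since 43 ≡ 3 (mod 8), (2 / 43) = -1. Now have (13 / 43).
13 ≡ 1 (mod 4), so quadratic reciprocity gives (13 / 43) = (43 / 13). Reduce: 43 ≡ 4 (mod 13). Now have (4 / 13).
Factor out 2: 4 = 2^2. Since 13 ≡ 5 (mod 8), (2 / 13) = -1, and (2 / 13)^2 = +1. Now have (1 / 13).
(1 / 13) = 1. Collecting the sign factors: 1.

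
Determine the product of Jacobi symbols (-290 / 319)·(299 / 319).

0

By multiplicativity, (-290·299 / 319) = (-290 / 319)·(299 / 319).
First factor (-290 / 319):
(-290 / 319)
  = -(290 / 319)    [319 ≡ 3 mod 4 ⇒ (-1 / 319) = -1]
  = -(145 / 319)    [319 ≡ 7 mod 8 ⇒ (2 / 319) = +1]
  = -(319 / 145)    [QR: 145 ≡ 1 mod 4, sign kept]
  = -(29 / 145)    [319 ≡ 29 mod 145]
  = -(145 / 29)    [QR: 29 ≡ 1 mod 4, sign kept]
  = -(0 / 29)    [145 ≡ 0 mod 29]
  = 0    [numerator 0, gcd > 1]
Second factor (299 / 319):
(299 / 319)
  = -(319 / 299)    [QR: both ≡ 3 mod 4, sign flips]
  = -(20 / 299)    [319 ≡ 20 mod 299]
  = -(5 / 299)    [299 ≡ 3 mod 8 ⇒ (2 / 299)^2 = +1]
  = -(299 / 5)    [QR: 5 ≡ 1 mod 4, sign kept]
  = -(4 / 5)    [299 ≡ 4 mod 5]
  = -(1 / 5)    [5 ≡ 5 mod 8 ⇒ (2 / 5)^2 = +1]
  = -1    [(1 / 5) = 1]
Product: (0)·(-1) = 0.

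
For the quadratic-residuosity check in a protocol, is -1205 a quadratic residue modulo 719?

no

Reduce the numerator: -1205 ≡ 233 (mod 719), so (-1205|719) = (233|719).
233 ≡ 1 (mod 4), so quadratic reciprocity gives (233|719) = (719|233). Reduce: 719 ≡ 20 (mod 233). Now have (20|233).
Factor out 2: 20 = 2^2·5. Since 233 ≡ 1 (mod 8), (2|233) = +1, and (2|233)^2 = +1. Now have (5|233).
5 ≡ 1 (mod 4), so quadratic reciprocity gives (5|233) = (233|5). Reduce: 233 ≡ 3 (mod 5). Now have (3|5).
5 ≡ 1 (mod 4), so quadratic reciprocity gives (3|5) = (5|3). Reduce: 5 ≡ 2 (mod 3). Now have (2|3).
Factor out 2: 2 = 2. Since 3 ≡ 3 (mod 8), (2|3) = -1. Now have -(1|3).
(1|3) = 1. Collecting the sign factors: -1.
(-1205|719) = -1, and 719 is prime, so -1205 is not a quadratic residue mod 719.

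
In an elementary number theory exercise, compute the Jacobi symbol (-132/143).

0

(-132/143)
  = -(132/143)    [143 ≡ 3 mod 4 ⇒ (-1/143) = -1]
  = -(33/143)    [143 ≡ 7 mod 8 ⇒ (2/143)^2 = +1]
  = -(143/33)    [QR: 33 ≡ 1 mod 4, sign kept]
  = -(11/33)    [143 ≡ 11 mod 33]
  = -(33/11)    [QR: 33 ≡ 1 mod 4, sign kept]
  = -(0/11)    [33 ≡ 0 mod 11]
  = 0    [numerator 0, gcd > 1]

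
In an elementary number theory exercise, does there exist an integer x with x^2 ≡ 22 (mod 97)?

yes

(22/97)
  = (11/97)    [97 ≡ 1 mod 8 ⇒ (2/97) = +1]
  = (97/11)    [QR: 97 ≡ 1 mod 4, sign kept]
  = (9/11)    [97 ≡ 9 mod 11]
  = (11/9)    [QR: 9 ≡ 1 mod 4, sign kept]
  = (2/9)    [11 ≡ 2 mod 9]
  = (1/9)    [9 ≡ 1 mod 8 ⇒ (2/9) = +1]
  = 1    [(1/9) = 1]
(22/97) = 1, and 97 is prime, so 22 is a quadratic residue mod 97.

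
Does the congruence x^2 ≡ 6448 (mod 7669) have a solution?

(6448/7669)
  = (403/7669)    [7669 ≡ 5 mod 8 ⇒ (2/7669)^4 = +1]
  = (7669/403)    [QR: 7669 ≡ 1 mod 4, sign kept]
  = (12/403)    [7669 ≡ 12 mod 403]
  = (3/403)    [403 ≡ 3 mod 8 ⇒ (2/403)^2 = +1]
  = -(403/3)    [QR: both ≡ 3 mod 4, sign flips]
  = -(1/3)    [403 ≡ 1 mod 3]
  = -1    [(1/3) = 1]
(6448/7669) = -1, and 7669 is prime, so 6448 is not a quadratic residue mod 7669.

no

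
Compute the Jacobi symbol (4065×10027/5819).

By multiplicativity, (4065·10027/5819) = (4065/5819)·(10027/5819).
First factor (4065/5819):
(4065/5819)
  = (5819/4065)    [QR: 4065 ≡ 1 mod 4, sign kept]
  = (1754/4065)    [5819 ≡ 1754 mod 4065]
  = (877/4065)    [4065 ≡ 1 mod 8 ⇒ (2/4065) = +1]
  = (4065/877)    [QR: 877 ≡ 1 mod 4, sign kept]
  = (557/877)    [4065 ≡ 557 mod 877]
  = (877/557)    [QR: 557 ≡ 1 mod 4, sign kept]
  = (320/557)    [877 ≡ 320 mod 557]
  = (5/557)    [557 ≡ 5 mod 8 ⇒ (2/557)^6 = +1]
  = (557/5)    [QR: 5 ≡ 1 mod 4, sign kept]
  = (2/5)    [557 ≡ 2 mod 5]
  = -(1/5)    [5 ≡ 5 mod 8 ⇒ (2/5) = -1]
  = -1    [(1/5) = 1]
Second factor (10027/5819):
(10027/5819)
  = (4208/5819)    [10027 ≡ 4208 mod 5819]
  = (263/5819)    [5819 ≡ 3 mod 8 ⇒ (2/5819)^4 = +1]
  = -(5819/263)    [QR: both ≡ 3 mod 4, sign flips]
  = -(33/263)    [5819 ≡ 33 mod 263]
  = -(263/33)    [QR: 33 ≡ 1 mod 4, sign kept]
  = -(32/33)    [263 ≡ 32 mod 33]
  = -(1/33)    [33 ≡ 1 mod 8 ⇒ (2/33)^5 = +1]
  = -1    [(1/33) = 1]
Product: (-1)·(-1) = 1.

1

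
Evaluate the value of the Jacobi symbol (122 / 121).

1

Reduce the numerator: 122 ≡ 1 (mod 121), so (122 / 121) = (1 / 121).
(1 / 121) = 1. Collecting the sign factors: 1.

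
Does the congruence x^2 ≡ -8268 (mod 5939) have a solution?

Reduce the numerator: -8268 ≡ 3610 (mod 5939), so (-8268/5939) = (3610/5939).
Factor out 2: 3610 = 2·1805. Since 5939 ≡ 3 (mod 8), (2/5939) = -1. Now have -(1805/5939).
1805 ≡ 1 (mod 4), so quadratic reciprocity gives (1805/5939) = (5939/1805). Reduce: 5939 ≡ 524 (mod 1805). Now have -(524/1805).
Factor out 2: 524 = 2^2·131. Since 1805 ≡ 5 (mod 8), (2/1805) = -1, and (2/1805)^2 = +1. Now have -(131/1805).
1805 ≡ 1 (mod 4), so quadratic reciprocity gives (131/1805) = (1805/131). Reduce: 1805 ≡ 102 (mod 131). Now have -(102/131).
Factor out 2: 102 = 2·51. Since 131 ≡ 3 (mod 8), (2/131) = -1. Now have (51/131).
Both 51 ≡ 3 and 131 ≡ 3 (mod 4), so reciprocity gives (51/131) = -(131/51). Reduce: 131 ≡ 29 (mod 51). Now have -(29/51).
29 ≡ 1 (mod 4), so quadratic reciprocity gives (29/51) = (51/29). Reduce: 51 ≡ 22 (mod 29). Now have -(22/29).
Factor out 2: 22 = 2·11. Since 29 ≡ 5 (mod 8), (2/29) = -1. Now have (11/29).
29 ≡ 1 (mod 4), so quadratic reciprocity gives (11/29) = (29/11). Reduce: 29 ≡ 7 (mod 11). Now have (7/11).
Both 7 ≡ 3 and 11 ≡ 3 (mod 4), so reciprocity gives (7/11) = -(11/7). Reduce: 11 ≡ 4 (mod 7). Now have -(4/7).
Factor out 2: 4 = 2^2. Since 7 ≡ 7 (mod 8), (2/7) = +1, and (2/7)^2 = +1. Now have -(1/7).
(1/7) = 1. Collecting the sign factors: -1.
The Legendre symbol is -1, so x^2 ≡ -8268 (mod 5939) has no solution.

no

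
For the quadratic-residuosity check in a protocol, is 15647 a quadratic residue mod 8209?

yes

Reduce the numerator: 15647 ≡ 7438 (mod 8209), so (15647/8209) = (7438/8209).
Factor out 2: 7438 = 2·3719. Since 8209 ≡ 1 (mod 8), (2/8209) = +1. Now have (3719/8209).
8209 ≡ 1 (mod 4), so quadratic reciprocity gives (3719/8209) = (8209/3719). Reduce: 8209 ≡ 771 (mod 3719). Now have (771/3719).
Both 771 ≡ 3 and 3719 ≡ 3 (mod 4), so reciprocity gives (771/3719) = -(3719/771). Reduce: 3719 ≡ 635 (mod 771). Now have -(635/771).
Both 635 ≡ 3 and 771 ≡ 3 (mod 4), so reciprocity gives (635/771) = -(771/635). Reduce: 771 ≡ 136 (mod 635). Now have (136/635).
Factor out 2: 136 = 2^3·17. Since 635 ≡ 3 (mod 8), (2/635) = -1, and (2/635)^3 = -1. Now have -(17/635).
17 ≡ 1 (mod 4), so quadratic reciprocity gives (17/635) = (635/17). Reduce: 635 ≡ 6 (mod 17). Now have -(6/17).
Factor out 2: 6 = 2·3. Since 17 ≡ 1 (mod 8), (2/17) = +1. Now have -(3/17).
17 ≡ 1 (mod 4), so quadratic reciprocity gives (3/17) = (17/3). Reduce: 17 ≡ 2 (mod 3). Now have -(2/3).
Factor out 2: 2 = 2. Since 3 ≡ 3 (mod 8), (2/3) = -1. Now have (1/3).
(1/3) = 1. Collecting the sign factors: 1.
(15647/8209) = 1, and 8209 is prime, so 15647 is a quadratic residue mod 8209.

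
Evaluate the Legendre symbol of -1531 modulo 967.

(-1531/967)
  = -(1531/967)    [967 ≡ 3 mod 4 ⇒ (-1/967) = -1]
  = -(564/967)    [1531 ≡ 564 mod 967]
  = -(141/967)    [967 ≡ 7 mod 8 ⇒ (2/967)^2 = +1]
  = -(967/141)    [QR: 141 ≡ 1 mod 4, sign kept]
  = -(121/141)    [967 ≡ 121 mod 141]
  = -(141/121)    [QR: 121 ≡ 1 mod 4, sign kept]
  = -(20/121)    [141 ≡ 20 mod 121]
  = -(5/121)    [121 ≡ 1 mod 8 ⇒ (2/121)^2 = +1]
  = -(121/5)    [QR: 5 ≡ 1 mod 4, sign kept]
  = -(1/5)    [121 ≡ 1 mod 5]
  = -1    [(1/5) = 1]

-1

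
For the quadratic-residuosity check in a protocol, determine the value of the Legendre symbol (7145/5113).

-1

Reduce the numerator: 7145 ≡ 2032 (mod 5113), so (7145/5113) = (2032/5113).
Factor out 2: 2032 = 2^4·127. Since 5113 ≡ 1 (mod 8), (2/5113) = +1, and (2/5113)^4 = +1. Now have (127/5113).
5113 ≡ 1 (mod 4), so quadratic reciprocity gives (127/5113) = (5113/127). Reduce: 5113 ≡ 33 (mod 127). Now have (33/127).
33 ≡ 1 (mod 4), so quadratic reciprocity gives (33/127) = (127/33). Reduce: 127 ≡ 28 (mod 33). Now have (28/33).
Factor out 2: 28 = 2^2·7. Since 33 ≡ 1 (mod 8), (2/33) = +1, and (2/33)^2 = +1. Now have (7/33).
33 ≡ 1 (mod 4), so quadratic reciprocity gives (7/33) = (33/7). Reduce: 33 ≡ 5 (mod 7). Now have (5/7).
5 ≡ 1 (mod 4), so quadratic reciprocity gives (5/7) = (7/5). Reduce: 7 ≡ 2 (mod 5). Now have (2/5).
Factor out 2: 2 = 2. Since 5 ≡ 5 (mod 8), (2/5) = -1. Now have -(1/5).
(1/5) = 1. Collecting the sign factors: -1.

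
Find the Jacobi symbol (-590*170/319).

-1

By multiplicativity, (-590·170/319) = (-590/319)·(170/319).
First factor (-590/319):
Reduce the numerator: -590 ≡ 48 (mod 319), so (-590/319) = (48/319).
Factor out 2: 48 = 2^4·3. Since 319 ≡ 7 (mod 8), (2/319) = +1, and (2/319)^4 = +1. Now have (3/319).
Both 3 ≡ 3 and 319 ≡ 3 (mod 4), so reciprocity gives (3/319) = -(319/3). Reduce: 319 ≡ 1 (mod 3). Now have -(1/3).
(1/3) = 1. Collecting the sign factors: -1.
Second factor (170/319):
Factor out 2: 170 = 2·85. Since 319 ≡ 7 (mod 8), (2/319) = +1. Now have (85/319).
85 ≡ 1 (mod 4), so quadratic reciprocity gives (85/319) = (319/85). Reduce: 319 ≡ 64 (mod 85). Now have (64/85).
Factor out 2: 64 = 2^6. Since 85 ≡ 5 (mod 8), (2/85) = -1, and (2/85)^6 = +1. Now have (1/85).
(1/85) = 1. Collecting the sign factors: 1.
Product: (-1)·(1) = -1.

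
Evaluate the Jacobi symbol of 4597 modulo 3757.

-1

Reduce the numerator: 4597 ≡ 840 (mod 3757), so (4597/3757) = (840/3757).
Factor out 2: 840 = 2^3·105. Since 3757 ≡ 5 (mod 8), (2/3757) = -1, and (2/3757)^3 = -1. Now have -(105/3757).
105 ≡ 1 (mod 4), so quadratic reciprocity gives (105/3757) = (3757/105). Reduce: 3757 ≡ 82 (mod 105). Now have -(82/105).
Factor out 2: 82 = 2·41. Since 105 ≡ 1 (mod 8), (2/105) = +1. Now have -(41/105).
41 ≡ 1 (mod 4), so quadratic reciprocity gives (41/105) = (105/41). Reduce: 105 ≡ 23 (mod 41). Now have -(23/41).
41 ≡ 1 (mod 4), so quadratic reciprocity gives (23/41) = (41/23). Reduce: 41 ≡ 18 (mod 23). Now have -(18/23).
Factor out 2: 18 = 2·9. Since 23 ≡ 7 (mod 8), (2/23) = +1. Now have -(9/23).
9 ≡ 1 (mod 4), so quadratic reciprocity gives (9/23) = (23/9). Reduce: 23 ≡ 5 (mod 9). Now have -(5/9).
5 ≡ 1 (mod 4), so quadratic reciprocity gives (5/9) = (9/5). Reduce: 9 ≡ 4 (mod 5). Now have -(4/5).
Factor out 2: 4 = 2^2. Since 5 ≡ 5 (mod 8), (2/5) = -1, and (2/5)^2 = +1. Now have -(1/5).
(1/5) = 1. Collecting the sign factors: -1.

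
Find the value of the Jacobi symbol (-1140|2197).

Reduce the numerator: -1140 ≡ 1057 (mod 2197), so (-1140|2197) = (1057|2197).
1057 ≡ 1 (mod 4), so quadratic reciprocity gives (1057|2197) = (2197|1057). Reduce: 2197 ≡ 83 (mod 1057). Now have (83|1057).
1057 ≡ 1 (mod 4), so quadratic reciprocity gives (83|1057) = (1057|83). Reduce: 1057 ≡ 61 (mod 83). Now have (61|83).
61 ≡ 1 (mod 4), so quadratic reciprocity gives (61|83) = (83|61). Reduce: 83 ≡ 22 (mod 61). Now have (22|61).
Factor out 2: 22 = 2·11. Since 61 ≡ 5 (mod 8), (2|61) = -1. Now have -(11|61).
61 ≡ 1 (mod 4), so quadratic reciprocity gives (11|61) = (61|11). Reduce: 61 ≡ 6 (mod 11). Now have -(6|11).
Factor out 2: 6 = 2·3. Since 11 ≡ 3 (mod 8), (2|11) = -1. Now have (3|11).
Both 3 ≡ 3 and 11 ≡ 3 (mod 4), so reciprocity gives (3|11) = -(11|3). Reduce: 11 ≡ 2 (mod 3). Now have -(2|3).
Factor out 2: 2 = 2. Since 3 ≡ 3 (mod 8), (2|3) = -1. Now have (1|3).
(1|3) = 1. Collecting the sign factors: 1.

1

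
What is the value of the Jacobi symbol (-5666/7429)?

-1

Pull out -1: (-5666/7429) = (-1/7429)·(5666/7429). Since 7429 ≡ 1 (mod 4), (-1/7429) = +1. Now have (5666/7429).
Factor out 2: 5666 = 2·2833. Since 7429 ≡ 5 (mod 8), (2/7429) = -1. Now have -(2833/7429).
2833 ≡ 1 (mod 4), so quadratic reciprocity gives (2833/7429) = (7429/2833). Reduce: 7429 ≡ 1763 (mod 2833). Now have -(1763/2833).
2833 ≡ 1 (mod 4), so quadratic reciprocity gives (1763/2833) = (2833/1763). Reduce: 2833 ≡ 1070 (mod 1763). Now have -(1070/1763).
Factor out 2: 1070 = 2·535. Since 1763 ≡ 3 (mod 8), (2/1763) = -1. Now have (535/1763).
Both 535 ≡ 3 and 1763 ≡ 3 (mod 4), so reciprocity gives (535/1763) = -(1763/535). Reduce: 1763 ≡ 158 (mod 535). Now have -(158/535).
Factor out 2: 158 = 2·79. Since 535 ≡ 7 (mod 8), (2/535) = +1. Now have -(79/535).
Both 79 ≡ 3 and 535 ≡ 3 (mod 4), so reciprocity gives (79/535) = -(535/79). Reduce: 535 ≡ 61 (mod 79). Now have (61/79).
61 ≡ 1 (mod 4), so quadratic reciprocity gives (61/79) = (79/61). Reduce: 79 ≡ 18 (mod 61). Now have (18/61).
Factor out 2: 18 = 2·9. Since 61 ≡ 5 (mod 8), (2/61) = -1. Now have -(9/61).
9 ≡ 1 (mod 4), so quadratic reciprocity gives (9/61) = (61/9). Reduce: 61 ≡ 7 (mod 9). Now have -(7/9).
9 ≡ 1 (mod 4), so quadratic reciprocity gives (7/9) = (9/7). Reduce: 9 ≡ 2 (mod 7). Now have -(2/7).
Factor out 2: 2 = 2. Since 7 ≡ 7 (mod 8), (2/7) = +1. Now have -(1/7).
(1/7) = 1. Collecting the sign factors: -1.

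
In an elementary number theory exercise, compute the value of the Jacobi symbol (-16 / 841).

Pull out -1: (-16 / 841) = (-1 / 841)·(16 / 841). Since 841 ≡ 1 (mod 4), (-1 / 841) = +1. Now have (16 / 841).
Factor out 2: 16 = 2^4. Since 841 ≡ 1 (mod 8), (2 / 841) = +1, and (2 / 841)^4 = +1. Now have (1 / 841).
(1 / 841) = 1. Collecting the sign factors: 1.

1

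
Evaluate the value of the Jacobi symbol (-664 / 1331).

Pull out -1: (-664 / 1331) = (-1 / 1331)·(664 / 1331). Since 1331 ≡ 3 (mod 4), (-1 / 1331) = -1. Now have -(664 / 1331).
Factor out 2: 664 = 2^3·83. Since 1331 ≡ 3 (mod 8), (2 / 1331) = -1, and (2 / 1331)^3 = -1. Now have (83 / 1331).
Both 83 ≡ 3 and 1331 ≡ 3 (mod 4), so reciprocity gives (83 / 1331) = -(1331 / 83). Reduce: 1331 ≡ 3 (mod 83). Now have -(3 / 83).
Both 3 ≡ 3 and 83 ≡ 3 (mod 4), so reciprocity gives (3 / 83) = -(83 / 3). Reduce: 83 ≡ 2 (mod 3). Now have (2 / 3).
Factor out 2: 2 = 2. Since 3 ≡ 3 (mod 8), (2 / 3) = -1. Now have -(1 / 3).
(1 / 3) = 1. Collecting the sign factors: -1.

-1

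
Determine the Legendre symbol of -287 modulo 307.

Reduce the numerator: -287 ≡ 20 (mod 307), so (-287 / 307) = (20 / 307).
Factor out 2: 20 = 2^2·5. Since 307 ≡ 3 (mod 8), (2 / 307) = -1, and (2 / 307)^2 = +1. Now have (5 / 307).
5 ≡ 1 (mod 4), so quadratic reciprocity gives (5 / 307) = (307 / 5). Reduce: 307 ≡ 2 (mod 5). Now have (2 / 5).
Factor out 2: 2 = 2. Since 5 ≡ 5 (mod 8), (2 / 5) = -1. Now have -(1 / 5).
(1 / 5) = 1. Collecting the sign factors: -1.

-1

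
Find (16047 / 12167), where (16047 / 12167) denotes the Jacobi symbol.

Reduce the numerator: 16047 ≡ 3880 (mod 12167), so (16047 / 12167) = (3880 / 12167).
Factor out 2: 3880 = 2^3·485. Since 12167 ≡ 7 (mod 8), (2 / 12167) = +1, and (2 / 12167)^3 = +1. Now have (485 / 12167).
485 ≡ 1 (mod 4), so quadratic reciprocity gives (485 / 12167) = (12167 / 485). Reduce: 12167 ≡ 42 (mod 485). Now have (42 / 485).
Factor out 2: 42 = 2·21. Since 485 ≡ 5 (mod 8), (2 / 485) = -1. Now have -(21 / 485).
21 ≡ 1 (mod 4), so quadratic reciprocity gives (21 / 485) = (485 / 21). Reduce: 485 ≡ 2 (mod 21). Now have -(2 / 21).
Factor out 2: 2 = 2. Since 21 ≡ 5 (mod 8), (2 / 21) = -1. Now have (1 / 21).
(1 / 21) = 1. Collecting the sign factors: 1.

1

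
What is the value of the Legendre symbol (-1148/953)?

(-1148/953)
  = (758/953)    [-1148 ≡ 758 mod 953]
  = (379/953)    [953 ≡ 1 mod 8 ⇒ (2/953) = +1]
  = (953/379)    [QR: 953 ≡ 1 mod 4, sign kept]
  = (195/379)    [953 ≡ 195 mod 379]
  = -(379/195)    [QR: both ≡ 3 mod 4, sign flips]
  = -(184/195)    [379 ≡ 184 mod 195]
  = (23/195)    [195 ≡ 3 mod 8 ⇒ (2/195)^3 = -1]
  = -(195/23)    [QR: both ≡ 3 mod 4, sign flips]
  = -(11/23)    [195 ≡ 11 mod 23]
  = (23/11)    [QR: both ≡ 3 mod 4, sign flips]
  = (1/11)    [23 ≡ 1 mod 11]
  = 1    [(1/11) = 1]

1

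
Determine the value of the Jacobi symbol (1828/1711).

Reduce the numerator: 1828 ≡ 117 (mod 1711), so (1828/1711) = (117/1711).
117 ≡ 1 (mod 4), so quadratic reciprocity gives (117/1711) = (1711/117). Reduce: 1711 ≡ 73 (mod 117). Now have (73/117).
73 ≡ 1 (mod 4), so quadratic reciprocity gives (73/117) = (117/73). Reduce: 117 ≡ 44 (mod 73). Now have (44/73).
Factor out 2: 44 = 2^2·11. Since 73 ≡ 1 (mod 8), (2/73) = +1, and (2/73)^2 = +1. Now have (11/73).
73 ≡ 1 (mod 4), so quadratic reciprocity gives (11/73) = (73/11). Reduce: 73 ≡ 7 (mod 11). Now have (7/11).
Both 7 ≡ 3 and 11 ≡ 3 (mod 4), so reciprocity gives (7/11) = -(11/7). Reduce: 11 ≡ 4 (mod 7). Now have -(4/7).
Factor out 2: 4 = 2^2. Since 7 ≡ 7 (mod 8), (2/7) = +1, and (2/7)^2 = +1. Now have -(1/7).
(1/7) = 1. Collecting the sign factors: -1.

-1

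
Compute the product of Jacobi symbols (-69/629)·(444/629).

0

By multiplicativity, (-69·444/629) = (-69/629)·(444/629).
First factor (-69/629):
(-69/629)
  = (560/629)    [-69 ≡ 560 mod 629]
  = (35/629)    [629 ≡ 5 mod 8 ⇒ (2/629)^4 = +1]
  = (629/35)    [QR: 629 ≡ 1 mod 4, sign kept]
  = (34/35)    [629 ≡ 34 mod 35]
  = -(17/35)    [35 ≡ 3 mod 8 ⇒ (2/35) = -1]
  = -(35/17)    [QR: 17 ≡ 1 mod 4, sign kept]
  = -(1/17)    [35 ≡ 1 mod 17]
  = -1    [(1/17) = 1]
Second factor (444/629):
(444/629)
  = (111/629)    [629 ≡ 5 mod 8 ⇒ (2/629)^2 = +1]
  = (629/111)    [QR: 629 ≡ 1 mod 4, sign kept]
  = (74/111)    [629 ≡ 74 mod 111]
  = (37/111)    [111 ≡ 7 mod 8 ⇒ (2/111) = +1]
  = (111/37)    [QR: 37 ≡ 1 mod 4, sign kept]
  = (0/37)    [111 ≡ 0 mod 37]
  = 0    [numerator 0, gcd > 1]
Product: (-1)·(0) = 0.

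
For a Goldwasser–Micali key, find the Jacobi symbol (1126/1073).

(1126/1073)
  = (53/1073)    [1126 ≡ 53 mod 1073]
  = (1073/53)    [QR: 53 ≡ 1 mod 4, sign kept]
  = (13/53)    [1073 ≡ 13 mod 53]
  = (53/13)    [QR: 13 ≡ 1 mod 4, sign kept]
  = (1/13)    [53 ≡ 1 mod 13]
  = 1    [(1/13) = 1]

1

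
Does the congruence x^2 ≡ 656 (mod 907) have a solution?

yes

(656|907)
  = (41|907)    [907 ≡ 3 mod 8 ⇒ (2|907)^4 = +1]
  = (907|41)    [QR: 41 ≡ 1 mod 4, sign kept]
  = (5|41)    [907 ≡ 5 mod 41]
  = (41|5)    [QR: 5 ≡ 1 mod 4, sign kept]
  = (1|5)    [41 ≡ 1 mod 5]
  = 1    [(1|5) = 1]
The Legendre symbol is 1, so x^2 ≡ 656 (mod 907) has solution.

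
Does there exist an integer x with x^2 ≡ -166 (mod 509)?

Reduce the numerator: -166 ≡ 343 (mod 509), so (-166/509) = (343/509).
509 ≡ 1 (mod 4), so quadratic reciprocity gives (343/509) = (509/343). Reduce: 509 ≡ 166 (mod 343). Now have (166/343).
Factor out 2: 166 = 2·83. Since 343 ≡ 7 (mod 8), (2/343) = +1. Now have (83/343).
Both 83 ≡ 3 and 343 ≡ 3 (mod 4), so reciprocity gives (83/343) = -(343/83). Reduce: 343 ≡ 11 (mod 83). Now have -(11/83).
Both 11 ≡ 3 and 83 ≡ 3 (mod 4), so reciprocity gives (11/83) = -(83/11). Reduce: 83 ≡ 6 (mod 11). Now have (6/11).
Factor out 2: 6 = 2·3. Since 11 ≡ 3 (mod 8), (2/11) = -1. Now have -(3/11).
Both 3 ≡ 3 and 11 ≡ 3 (mod 4), so reciprocity gives (3/11) = -(11/3). Reduce: 11 ≡ 2 (mod 3). Now have (2/3).
Factor out 2: 2 = 2. Since 3 ≡ 3 (mod 8), (2/3) = -1. Now have -(1/3).
(1/3) = 1. Collecting the sign factors: -1.
The Legendre symbol is -1, so x^2 ≡ -166 (mod 509) has no solution.

no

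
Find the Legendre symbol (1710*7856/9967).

-1

By multiplicativity, (1710·7856/9967) = (1710/9967)·(7856/9967).
First factor (1710/9967):
Factor out 2: 1710 = 2·855. Since 9967 ≡ 7 (mod 8), (2/9967) = +1. Now have (855/9967).
Both 855 ≡ 3 and 9967 ≡ 3 (mod 4), so reciprocity gives (855/9967) = -(9967/855). Reduce: 9967 ≡ 562 (mod 855). Now have -(562/855).
Factor out 2: 562 = 2·281. Since 855 ≡ 7 (mod 8), (2/855) = +1. Now have -(281/855).
281 ≡ 1 (mod 4), so quadratic reciprocity gives (281/855) = (855/281). Reduce: 855 ≡ 12 (mod 281). Now have -(12/281).
Factor out 2: 12 = 2^2·3. Since 281 ≡ 1 (mod 8), (2/281) = +1, and (2/281)^2 = +1. Now have -(3/281).
281 ≡ 1 (mod 4), so quadratic reciprocity gives (3/281) = (281/3). Reduce: 281 ≡ 2 (mod 3). Now have -(2/3).
Factor out 2: 2 = 2. Since 3 ≡ 3 (mod 8), (2/3) = -1. Now have (1/3).
(1/3) = 1. Collecting the sign factors: 1.
Second factor (7856/9967):
Factor out 2: 7856 = 2^4·491. Since 9967 ≡ 7 (mod 8), (2/9967) = +1, and (2/9967)^4 = +1. Now have (491/9967).
Both 491 ≡ 3 and 9967 ≡ 3 (mod 4), so reciprocity gives (491/9967) = -(9967/491). Reduce: 9967 ≡ 147 (mod 491). Now have -(147/491).
Both 147 ≡ 3 and 491 ≡ 3 (mod 4), so reciprocity gives (147/491) = -(491/147). Reduce: 491 ≡ 50 (mod 147). Now have (50/147).
Factor out 2: 50 = 2·25. Since 147 ≡ 3 (mod 8), (2/147) = -1. Now have -(25/147).
25 ≡ 1 (mod 4), so quadratic reciprocity gives (25/147) = (147/25). Reduce: 147 ≡ 22 (mod 25). Now have -(22/25).
Factor out 2: 22 = 2·11. Since 25 ≡ 1 (mod 8), (2/25) = +1. Now have -(11/25).
25 ≡ 1 (mod 4), so quadratic reciprocity gives (11/25) = (25/11). Reduce: 25 ≡ 3 (mod 11). Now have -(3/11).
Both 3 ≡ 3 and 11 ≡ 3 (mod 4), so reciprocity gives (3/11) = -(11/3). Reduce: 11 ≡ 2 (mod 3). Now have (2/3).
Factor out 2: 2 = 2. Since 3 ≡ 3 (mod 8), (2/3) = -1. Now have -(1/3).
(1/3) = 1. Collecting the sign factors: -1.
Product: (1)·(-1) = -1.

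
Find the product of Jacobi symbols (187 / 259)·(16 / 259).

By multiplicativity, (187·16 / 259) = (187 / 259)·(16 / 259).
First factor (187 / 259):
Both 187 ≡ 3 and 259 ≡ 3 (mod 4), so reciprocity gives (187 / 259) = -(259 / 187). Reduce: 259 ≡ 72 (mod 187). Now have -(72 / 187).
Factor out 2: 72 = 2^3·9. Since 187 ≡ 3 (mod 8), (2 / 187) = -1, and (2 / 187)^3 = -1. Now have (9 / 187).
9 ≡ 1 (mod 4), so quadratic reciprocity gives (9 / 187) = (187 / 9). Reduce: 187 ≡ 7 (mod 9). Now have (7 / 9).
9 ≡ 1 (mod 4), so quadratic reciprocity gives (7 / 9) = (9 / 7). Reduce: 9 ≡ 2 (mod 7). Now have (2 / 7).
Factor out 2: 2 = 2. Since 7 ≡ 7 (mod 8), (2 / 7) = +1. Now have (1 / 7).
(1 / 7) = 1. Collecting the sign factors: 1.
Second factor (16 / 259):
Factor out 2: 16 = 2^4. Since 259 ≡ 3 (mod 8), (2 / 259) = -1, and (2 / 259)^4 = +1. Now have (1 / 259).
(1 / 259) = 1. Collecting the sign factors: 1.
Product: (1)·(1) = 1.

1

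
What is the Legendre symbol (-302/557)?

(-302/557)
  = (255/557)    [-302 ≡ 255 mod 557]
  = (557/255)    [QR: 557 ≡ 1 mod 4, sign kept]
  = (47/255)    [557 ≡ 47 mod 255]
  = -(255/47)    [QR: both ≡ 3 mod 4, sign flips]
  = -(20/47)    [255 ≡ 20 mod 47]
  = -(5/47)    [47 ≡ 7 mod 8 ⇒ (2/47)^2 = +1]
  = -(47/5)    [QR: 5 ≡ 1 mod 4, sign kept]
  = -(2/5)    [47 ≡ 2 mod 5]
  = (1/5)    [5 ≡ 5 mod 8 ⇒ (2/5) = -1]
  = 1    [(1/5) = 1]

1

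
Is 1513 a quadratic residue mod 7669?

1513 ≡ 1 (mod 4), so quadratic reciprocity gives (1513/7669) = (7669/1513). Reduce: 7669 ≡ 104 (mod 1513). Now have (104/1513).
Factor out 2: 104 = 2^3·13. Since 1513 ≡ 1 (mod 8), (2/1513) = +1, and (2/1513)^3 = +1. Now have (13/1513).
13 ≡ 1 (mod 4), so quadratic reciprocity gives (13/1513) = (1513/13). Reduce: 1513 ≡ 5 (mod 13). Now have (5/13).
5 ≡ 1 (mod 4), so quadratic reciprocity gives (5/13) = (13/5). Reduce: 13 ≡ 3 (mod 5). Now have (3/5).
5 ≡ 1 (mod 4), so quadratic reciprocity gives (3/5) = (5/3). Reduce: 5 ≡ 2 (mod 3). Now have (2/3).
Factor out 2: 2 = 2. Since 3 ≡ 3 (mod 8), (2/3) = -1. Now have -(1/3).
(1/3) = 1. Collecting the sign factors: -1.
The Legendre symbol is -1, so x^2 ≡ 1513 (mod 7669) has no solution.

no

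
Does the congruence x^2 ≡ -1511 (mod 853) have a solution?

yes

Pull out -1: (-1511/853) = (-1/853)·(1511/853). Since 853 ≡ 1 (mod 4), (-1/853) = +1. Now have (1511/853).
Reduce the numerator: 1511 ≡ 658 (mod 853), so (1511/853) = (658/853).
Factor out 2: 658 = 2·329. Since 853 ≡ 5 (mod 8), (2/853) = -1. Now have -(329/853).
329 ≡ 1 (mod 4), so quadratic reciprocity gives (329/853) = (853/329). Reduce: 853 ≡ 195 (mod 329). Now have -(195/329).
329 ≡ 1 (mod 4), so quadratic reciprocity gives (195/329) = (329/195). Reduce: 329 ≡ 134 (mod 195). Now have -(134/195).
Factor out 2: 134 = 2·67. Since 195 ≡ 3 (mod 8), (2/195) = -1. Now have (67/195).
Both 67 ≡ 3 and 195 ≡ 3 (mod 4), so reciprocity gives (67/195) = -(195/67). Reduce: 195 ≡ 61 (mod 67). Now have -(61/67).
61 ≡ 1 (mod 4), so quadratic reciprocity gives (61/67) = (67/61). Reduce: 67 ≡ 6 (mod 61). Now have -(6/61).
Factor out 2: 6 = 2·3. Since 61 ≡ 5 (mod 8), (2/61) = -1. Now have (3/61).
61 ≡ 1 (mod 4), so quadratic reciprocity gives (3/61) = (61/3). Reduce: 61 ≡ 1 (mod 3). Now have (1/3).
(1/3) = 1. Collecting the sign factors: 1.
The Legendre symbol is 1, so x^2 ≡ -1511 (mod 853) has solution.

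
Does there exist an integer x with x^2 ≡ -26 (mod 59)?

Reduce the numerator: -26 ≡ 33 (mod 59), so (-26/59) = (33/59).
33 ≡ 1 (mod 4), so quadratic reciprocity gives (33/59) = (59/33). Reduce: 59 ≡ 26 (mod 33). Now have (26/33).
Factor out 2: 26 = 2·13. Since 33 ≡ 1 (mod 8), (2/33) = +1. Now have (13/33).
13 ≡ 1 (mod 4), so quadratic reciprocity gives (13/33) = (33/13). Reduce: 33 ≡ 7 (mod 13). Now have (7/13).
13 ≡ 1 (mod 4), so quadratic reciprocity gives (7/13) = (13/7). Reduce: 13 ≡ 6 (mod 7). Now have (6/7).
Factor out 2: 6 = 2·3. Since 7 ≡ 7 (mod 8), (2/7) = +1. Now have (3/7).
Both 3 ≡ 3 and 7 ≡ 3 (mod 4), so reciprocity gives (3/7) = -(7/3). Reduce: 7 ≡ 1 (mod 3). Now have -(1/3).
(1/3) = 1. Collecting the sign factors: -1.
The Legendre symbol is -1, so x^2 ≡ -26 (mod 59) has no solution.

no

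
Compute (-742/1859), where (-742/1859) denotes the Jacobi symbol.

-1

Reduce the numerator: -742 ≡ 1117 (mod 1859), so (-742/1859) = (1117/1859).
1117 ≡ 1 (mod 4), so quadratic reciprocity gives (1117/1859) = (1859/1117). Reduce: 1859 ≡ 742 (mod 1117). Now have (742/1117).
Factor out 2: 742 = 2·371. Since 1117 ≡ 5 (mod 8), (2/1117) = -1. Now have -(371/1117).
1117 ≡ 1 (mod 4), so quadratic reciprocity gives (371/1117) = (1117/371). Reduce: 1117 ≡ 4 (mod 371). Now have -(4/371).
Factor out 2: 4 = 2^2. Since 371 ≡ 3 (mod 8), (2/371) = -1, and (2/371)^2 = +1. Now have -(1/371).
(1/371) = 1. Collecting the sign factors: -1.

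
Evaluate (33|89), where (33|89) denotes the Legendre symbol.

33 ≡ 1 (mod 4), so quadratic reciprocity gives (33|89) = (89|33). Reduce: 89 ≡ 23 (mod 33). Now have (23|33).
33 ≡ 1 (mod 4), so quadratic reciprocity gives (23|33) = (33|23). Reduce: 33 ≡ 10 (mod 23). Now have (10|23).
Factor out 2: 10 = 2·5. Since 23 ≡ 7 (mod 8), (2|23) = +1. Now have (5|23).
5 ≡ 1 (mod 4), so quadratic reciprocity gives (5|23) = (23|5). Reduce: 23 ≡ 3 (mod 5). Now have (3|5).
5 ≡ 1 (mod 4), so quadratic reciprocity gives (3|5) = (5|3). Reduce: 5 ≡ 2 (mod 3). Now have (2|3).
Factor out 2: 2 = 2. Since 3 ≡ 3 (mod 8), (2|3) = -1. Now have -(1|3).
(1|3) = 1. Collecting the sign factors: -1.

-1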